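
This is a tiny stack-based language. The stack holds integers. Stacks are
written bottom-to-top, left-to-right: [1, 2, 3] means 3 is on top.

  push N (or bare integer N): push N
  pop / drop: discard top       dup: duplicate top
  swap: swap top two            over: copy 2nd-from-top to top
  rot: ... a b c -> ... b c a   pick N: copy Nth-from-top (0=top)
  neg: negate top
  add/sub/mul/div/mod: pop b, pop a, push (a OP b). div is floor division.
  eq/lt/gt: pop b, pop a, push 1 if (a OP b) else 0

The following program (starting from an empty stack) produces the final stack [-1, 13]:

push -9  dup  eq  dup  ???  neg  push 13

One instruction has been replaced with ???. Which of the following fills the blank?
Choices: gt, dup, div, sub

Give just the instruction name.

Stack before ???: [1, 1]
Stack after ???:  [1]
Checking each choice:
  gt: produces [0, 13]
  dup: produces [1, 1, -1, 13]
  div: MATCH
  sub: produces [0, 13]


Answer: div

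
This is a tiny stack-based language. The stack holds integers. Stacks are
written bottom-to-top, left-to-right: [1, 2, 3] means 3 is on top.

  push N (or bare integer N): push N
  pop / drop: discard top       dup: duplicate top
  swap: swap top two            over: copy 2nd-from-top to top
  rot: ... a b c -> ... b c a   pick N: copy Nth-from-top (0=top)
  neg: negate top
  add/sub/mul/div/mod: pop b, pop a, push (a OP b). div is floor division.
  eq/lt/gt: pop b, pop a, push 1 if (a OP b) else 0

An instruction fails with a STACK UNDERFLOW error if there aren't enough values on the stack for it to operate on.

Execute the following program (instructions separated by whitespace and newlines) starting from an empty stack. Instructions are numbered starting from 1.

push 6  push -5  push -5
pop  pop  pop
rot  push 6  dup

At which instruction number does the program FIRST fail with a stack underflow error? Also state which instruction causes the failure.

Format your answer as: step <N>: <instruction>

Answer: step 7: rot

Derivation:
Step 1 ('push 6'): stack = [6], depth = 1
Step 2 ('push -5'): stack = [6, -5], depth = 2
Step 3 ('push -5'): stack = [6, -5, -5], depth = 3
Step 4 ('pop'): stack = [6, -5], depth = 2
Step 5 ('pop'): stack = [6], depth = 1
Step 6 ('pop'): stack = [], depth = 0
Step 7 ('rot'): needs 3 value(s) but depth is 0 — STACK UNDERFLOW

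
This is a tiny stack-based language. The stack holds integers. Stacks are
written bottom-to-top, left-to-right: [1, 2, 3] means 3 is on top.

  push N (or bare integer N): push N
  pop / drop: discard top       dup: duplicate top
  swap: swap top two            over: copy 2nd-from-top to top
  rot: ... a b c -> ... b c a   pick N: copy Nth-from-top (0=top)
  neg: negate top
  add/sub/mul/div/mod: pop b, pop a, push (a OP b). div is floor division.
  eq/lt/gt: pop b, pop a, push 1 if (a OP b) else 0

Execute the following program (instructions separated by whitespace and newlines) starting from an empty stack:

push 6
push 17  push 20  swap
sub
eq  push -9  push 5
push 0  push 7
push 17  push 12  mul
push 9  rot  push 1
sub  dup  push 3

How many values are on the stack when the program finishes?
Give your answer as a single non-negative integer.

Answer: 9

Derivation:
After 'push 6': stack = [6] (depth 1)
After 'push 17': stack = [6, 17] (depth 2)
After 'push 20': stack = [6, 17, 20] (depth 3)
After 'swap': stack = [6, 20, 17] (depth 3)
After 'sub': stack = [6, 3] (depth 2)
After 'eq': stack = [0] (depth 1)
After 'push -9': stack = [0, -9] (depth 2)
After 'push 5': stack = [0, -9, 5] (depth 3)
After 'push 0': stack = [0, -9, 5, 0] (depth 4)
After 'push 7': stack = [0, -9, 5, 0, 7] (depth 5)
After 'push 17': stack = [0, -9, 5, 0, 7, 17] (depth 6)
After 'push 12': stack = [0, -9, 5, 0, 7, 17, 12] (depth 7)
After 'mul': stack = [0, -9, 5, 0, 7, 204] (depth 6)
After 'push 9': stack = [0, -9, 5, 0, 7, 204, 9] (depth 7)
After 'rot': stack = [0, -9, 5, 0, 204, 9, 7] (depth 7)
After 'push 1': stack = [0, -9, 5, 0, 204, 9, 7, 1] (depth 8)
After 'sub': stack = [0, -9, 5, 0, 204, 9, 6] (depth 7)
After 'dup': stack = [0, -9, 5, 0, 204, 9, 6, 6] (depth 8)
After 'push 3': stack = [0, -9, 5, 0, 204, 9, 6, 6, 3] (depth 9)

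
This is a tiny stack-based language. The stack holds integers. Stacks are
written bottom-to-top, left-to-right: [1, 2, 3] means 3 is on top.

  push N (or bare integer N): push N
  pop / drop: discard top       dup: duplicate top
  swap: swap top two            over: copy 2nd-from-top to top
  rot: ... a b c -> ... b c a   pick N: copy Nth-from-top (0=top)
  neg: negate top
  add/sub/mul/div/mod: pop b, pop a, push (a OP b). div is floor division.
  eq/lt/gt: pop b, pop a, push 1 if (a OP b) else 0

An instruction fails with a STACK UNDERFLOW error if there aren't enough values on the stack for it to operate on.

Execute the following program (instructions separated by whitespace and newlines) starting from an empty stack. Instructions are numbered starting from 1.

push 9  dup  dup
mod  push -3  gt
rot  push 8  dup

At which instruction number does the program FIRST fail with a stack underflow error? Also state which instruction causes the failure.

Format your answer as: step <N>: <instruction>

Answer: step 7: rot

Derivation:
Step 1 ('push 9'): stack = [9], depth = 1
Step 2 ('dup'): stack = [9, 9], depth = 2
Step 3 ('dup'): stack = [9, 9, 9], depth = 3
Step 4 ('mod'): stack = [9, 0], depth = 2
Step 5 ('push -3'): stack = [9, 0, -3], depth = 3
Step 6 ('gt'): stack = [9, 1], depth = 2
Step 7 ('rot'): needs 3 value(s) but depth is 2 — STACK UNDERFLOW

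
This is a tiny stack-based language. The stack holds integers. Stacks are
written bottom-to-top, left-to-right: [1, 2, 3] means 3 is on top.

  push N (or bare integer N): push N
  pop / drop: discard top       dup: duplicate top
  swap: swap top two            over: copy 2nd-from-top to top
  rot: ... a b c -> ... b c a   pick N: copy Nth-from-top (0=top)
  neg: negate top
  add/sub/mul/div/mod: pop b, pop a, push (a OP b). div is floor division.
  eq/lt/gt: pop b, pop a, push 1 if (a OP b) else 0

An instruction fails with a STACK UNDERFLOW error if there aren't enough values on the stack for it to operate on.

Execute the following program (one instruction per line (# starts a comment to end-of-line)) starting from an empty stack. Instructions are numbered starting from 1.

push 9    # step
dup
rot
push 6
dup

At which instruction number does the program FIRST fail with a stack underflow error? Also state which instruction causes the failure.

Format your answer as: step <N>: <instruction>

Answer: step 3: rot

Derivation:
Step 1 ('push 9'): stack = [9], depth = 1
Step 2 ('dup'): stack = [9, 9], depth = 2
Step 3 ('rot'): needs 3 value(s) but depth is 2 — STACK UNDERFLOW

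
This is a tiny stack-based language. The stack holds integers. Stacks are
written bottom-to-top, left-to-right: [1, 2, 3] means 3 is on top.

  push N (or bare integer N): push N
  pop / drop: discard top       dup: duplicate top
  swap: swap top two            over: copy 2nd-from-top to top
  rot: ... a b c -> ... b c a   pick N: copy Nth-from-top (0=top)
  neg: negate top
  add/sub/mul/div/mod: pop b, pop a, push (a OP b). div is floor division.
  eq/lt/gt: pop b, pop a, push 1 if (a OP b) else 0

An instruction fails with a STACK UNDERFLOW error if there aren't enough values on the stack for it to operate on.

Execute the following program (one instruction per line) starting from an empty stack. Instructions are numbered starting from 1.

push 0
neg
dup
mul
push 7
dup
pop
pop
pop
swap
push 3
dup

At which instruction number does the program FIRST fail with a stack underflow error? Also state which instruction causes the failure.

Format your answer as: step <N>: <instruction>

Answer: step 10: swap

Derivation:
Step 1 ('push 0'): stack = [0], depth = 1
Step 2 ('neg'): stack = [0], depth = 1
Step 3 ('dup'): stack = [0, 0], depth = 2
Step 4 ('mul'): stack = [0], depth = 1
Step 5 ('push 7'): stack = [0, 7], depth = 2
Step 6 ('dup'): stack = [0, 7, 7], depth = 3
Step 7 ('pop'): stack = [0, 7], depth = 2
Step 8 ('pop'): stack = [0], depth = 1
Step 9 ('pop'): stack = [], depth = 0
Step 10 ('swap'): needs 2 value(s) but depth is 0 — STACK UNDERFLOW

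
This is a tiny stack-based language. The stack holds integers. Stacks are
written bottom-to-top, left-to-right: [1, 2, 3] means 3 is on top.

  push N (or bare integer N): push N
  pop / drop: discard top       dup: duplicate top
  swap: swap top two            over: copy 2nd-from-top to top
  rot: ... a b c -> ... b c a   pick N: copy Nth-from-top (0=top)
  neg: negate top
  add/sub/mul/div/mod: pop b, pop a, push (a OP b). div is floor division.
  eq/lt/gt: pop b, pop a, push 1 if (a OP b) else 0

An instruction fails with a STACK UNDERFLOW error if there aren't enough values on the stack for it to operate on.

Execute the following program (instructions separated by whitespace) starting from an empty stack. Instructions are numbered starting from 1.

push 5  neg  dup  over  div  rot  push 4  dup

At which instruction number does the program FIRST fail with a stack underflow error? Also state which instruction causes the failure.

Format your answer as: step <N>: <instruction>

Answer: step 6: rot

Derivation:
Step 1 ('push 5'): stack = [5], depth = 1
Step 2 ('neg'): stack = [-5], depth = 1
Step 3 ('dup'): stack = [-5, -5], depth = 2
Step 4 ('over'): stack = [-5, -5, -5], depth = 3
Step 5 ('div'): stack = [-5, 1], depth = 2
Step 6 ('rot'): needs 3 value(s) but depth is 2 — STACK UNDERFLOW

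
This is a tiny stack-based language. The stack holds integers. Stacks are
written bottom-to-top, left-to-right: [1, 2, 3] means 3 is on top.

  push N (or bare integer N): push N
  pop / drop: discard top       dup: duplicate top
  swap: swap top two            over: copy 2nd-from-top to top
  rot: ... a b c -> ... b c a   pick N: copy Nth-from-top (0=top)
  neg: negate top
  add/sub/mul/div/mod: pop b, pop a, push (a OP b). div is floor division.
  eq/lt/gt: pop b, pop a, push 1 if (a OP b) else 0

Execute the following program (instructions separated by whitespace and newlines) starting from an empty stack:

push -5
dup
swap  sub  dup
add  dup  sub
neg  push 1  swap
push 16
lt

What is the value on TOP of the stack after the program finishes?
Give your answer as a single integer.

After 'push -5': [-5]
After 'dup': [-5, -5]
After 'swap': [-5, -5]
After 'sub': [0]
After 'dup': [0, 0]
After 'add': [0]
After 'dup': [0, 0]
After 'sub': [0]
After 'neg': [0]
After 'push 1': [0, 1]
After 'swap': [1, 0]
After 'push 16': [1, 0, 16]
After 'lt': [1, 1]

Answer: 1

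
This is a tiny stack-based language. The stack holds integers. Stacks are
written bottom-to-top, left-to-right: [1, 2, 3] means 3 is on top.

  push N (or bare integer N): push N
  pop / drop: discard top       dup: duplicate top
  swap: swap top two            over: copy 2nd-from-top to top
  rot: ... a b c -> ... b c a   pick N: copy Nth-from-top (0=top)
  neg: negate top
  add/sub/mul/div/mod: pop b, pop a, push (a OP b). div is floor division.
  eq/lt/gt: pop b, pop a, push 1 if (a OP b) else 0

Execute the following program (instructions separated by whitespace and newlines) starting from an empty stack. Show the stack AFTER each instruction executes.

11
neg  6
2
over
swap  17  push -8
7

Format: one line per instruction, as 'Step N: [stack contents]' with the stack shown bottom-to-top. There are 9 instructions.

Step 1: [11]
Step 2: [-11]
Step 3: [-11, 6]
Step 4: [-11, 6, 2]
Step 5: [-11, 6, 2, 6]
Step 6: [-11, 6, 6, 2]
Step 7: [-11, 6, 6, 2, 17]
Step 8: [-11, 6, 6, 2, 17, -8]
Step 9: [-11, 6, 6, 2, 17, -8, 7]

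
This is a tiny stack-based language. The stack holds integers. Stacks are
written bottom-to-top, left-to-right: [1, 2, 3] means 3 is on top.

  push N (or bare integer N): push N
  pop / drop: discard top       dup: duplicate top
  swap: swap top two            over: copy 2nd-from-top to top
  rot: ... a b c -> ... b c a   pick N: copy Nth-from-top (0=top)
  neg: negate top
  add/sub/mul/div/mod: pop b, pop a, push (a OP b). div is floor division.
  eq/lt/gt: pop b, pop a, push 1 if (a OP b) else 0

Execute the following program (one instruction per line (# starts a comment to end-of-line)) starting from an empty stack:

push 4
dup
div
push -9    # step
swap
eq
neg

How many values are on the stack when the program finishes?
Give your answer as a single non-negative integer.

After 'push 4': stack = [4] (depth 1)
After 'dup': stack = [4, 4] (depth 2)
After 'div': stack = [1] (depth 1)
After 'push -9': stack = [1, -9] (depth 2)
After 'swap': stack = [-9, 1] (depth 2)
After 'eq': stack = [0] (depth 1)
After 'neg': stack = [0] (depth 1)

Answer: 1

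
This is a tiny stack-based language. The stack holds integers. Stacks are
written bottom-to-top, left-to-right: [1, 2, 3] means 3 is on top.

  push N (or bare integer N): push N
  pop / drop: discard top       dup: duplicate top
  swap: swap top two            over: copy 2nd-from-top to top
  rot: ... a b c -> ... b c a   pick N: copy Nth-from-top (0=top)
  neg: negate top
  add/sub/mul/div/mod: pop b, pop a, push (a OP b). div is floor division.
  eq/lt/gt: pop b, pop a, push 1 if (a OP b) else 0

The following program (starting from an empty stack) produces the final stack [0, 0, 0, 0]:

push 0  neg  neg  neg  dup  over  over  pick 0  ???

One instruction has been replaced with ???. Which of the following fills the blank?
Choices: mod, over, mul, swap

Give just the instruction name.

Stack before ???: [0, 0, 0, 0, 0]
Stack after ???:  [0, 0, 0, 0]
Checking each choice:
  mod: modulo by zero
  over: produces [0, 0, 0, 0, 0, 0]
  mul: MATCH
  swap: produces [0, 0, 0, 0, 0]


Answer: mul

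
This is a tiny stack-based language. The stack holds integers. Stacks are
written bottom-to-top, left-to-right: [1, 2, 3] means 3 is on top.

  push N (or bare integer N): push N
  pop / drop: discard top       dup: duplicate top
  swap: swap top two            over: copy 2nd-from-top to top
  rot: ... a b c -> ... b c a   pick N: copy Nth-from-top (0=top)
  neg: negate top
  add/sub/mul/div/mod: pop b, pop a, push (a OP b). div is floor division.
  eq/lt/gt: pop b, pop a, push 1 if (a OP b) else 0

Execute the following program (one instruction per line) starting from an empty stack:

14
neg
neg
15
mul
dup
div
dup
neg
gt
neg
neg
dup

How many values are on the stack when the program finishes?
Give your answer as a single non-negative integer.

Answer: 2

Derivation:
After 'push 14': stack = [14] (depth 1)
After 'neg': stack = [-14] (depth 1)
After 'neg': stack = [14] (depth 1)
After 'push 15': stack = [14, 15] (depth 2)
After 'mul': stack = [210] (depth 1)
After 'dup': stack = [210, 210] (depth 2)
After 'div': stack = [1] (depth 1)
After 'dup': stack = [1, 1] (depth 2)
After 'neg': stack = [1, -1] (depth 2)
After 'gt': stack = [1] (depth 1)
After 'neg': stack = [-1] (depth 1)
After 'neg': stack = [1] (depth 1)
After 'dup': stack = [1, 1] (depth 2)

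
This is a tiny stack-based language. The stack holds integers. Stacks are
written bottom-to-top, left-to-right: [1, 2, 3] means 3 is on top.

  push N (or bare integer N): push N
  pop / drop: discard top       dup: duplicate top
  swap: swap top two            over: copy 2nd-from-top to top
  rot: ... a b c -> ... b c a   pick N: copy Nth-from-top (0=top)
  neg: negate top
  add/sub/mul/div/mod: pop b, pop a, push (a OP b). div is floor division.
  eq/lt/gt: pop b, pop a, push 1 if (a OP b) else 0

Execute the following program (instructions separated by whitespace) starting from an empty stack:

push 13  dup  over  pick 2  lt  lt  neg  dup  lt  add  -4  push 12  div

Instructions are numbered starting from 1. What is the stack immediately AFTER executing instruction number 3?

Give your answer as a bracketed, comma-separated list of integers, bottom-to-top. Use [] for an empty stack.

Answer: [13, 13, 13]

Derivation:
Step 1 ('push 13'): [13]
Step 2 ('dup'): [13, 13]
Step 3 ('over'): [13, 13, 13]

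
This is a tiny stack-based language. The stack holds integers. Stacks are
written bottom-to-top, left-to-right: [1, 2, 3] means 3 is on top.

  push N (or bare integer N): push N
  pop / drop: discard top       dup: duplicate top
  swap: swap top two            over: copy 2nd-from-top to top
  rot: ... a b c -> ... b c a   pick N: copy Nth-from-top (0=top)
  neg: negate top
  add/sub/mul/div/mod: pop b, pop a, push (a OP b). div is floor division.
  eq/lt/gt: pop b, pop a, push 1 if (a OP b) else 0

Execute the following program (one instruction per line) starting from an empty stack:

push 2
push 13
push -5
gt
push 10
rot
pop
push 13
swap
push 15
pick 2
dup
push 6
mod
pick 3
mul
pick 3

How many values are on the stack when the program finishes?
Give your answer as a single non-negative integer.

Answer: 7

Derivation:
After 'push 2': stack = [2] (depth 1)
After 'push 13': stack = [2, 13] (depth 2)
After 'push -5': stack = [2, 13, -5] (depth 3)
After 'gt': stack = [2, 1] (depth 2)
After 'push 10': stack = [2, 1, 10] (depth 3)
After 'rot': stack = [1, 10, 2] (depth 3)
After 'pop': stack = [1, 10] (depth 2)
After 'push 13': stack = [1, 10, 13] (depth 3)
After 'swap': stack = [1, 13, 10] (depth 3)
After 'push 15': stack = [1, 13, 10, 15] (depth 4)
After 'pick 2': stack = [1, 13, 10, 15, 13] (depth 5)
After 'dup': stack = [1, 13, 10, 15, 13, 13] (depth 6)
After 'push 6': stack = [1, 13, 10, 15, 13, 13, 6] (depth 7)
After 'mod': stack = [1, 13, 10, 15, 13, 1] (depth 6)
After 'pick 3': stack = [1, 13, 10, 15, 13, 1, 10] (depth 7)
After 'mul': stack = [1, 13, 10, 15, 13, 10] (depth 6)
After 'pick 3': stack = [1, 13, 10, 15, 13, 10, 10] (depth 7)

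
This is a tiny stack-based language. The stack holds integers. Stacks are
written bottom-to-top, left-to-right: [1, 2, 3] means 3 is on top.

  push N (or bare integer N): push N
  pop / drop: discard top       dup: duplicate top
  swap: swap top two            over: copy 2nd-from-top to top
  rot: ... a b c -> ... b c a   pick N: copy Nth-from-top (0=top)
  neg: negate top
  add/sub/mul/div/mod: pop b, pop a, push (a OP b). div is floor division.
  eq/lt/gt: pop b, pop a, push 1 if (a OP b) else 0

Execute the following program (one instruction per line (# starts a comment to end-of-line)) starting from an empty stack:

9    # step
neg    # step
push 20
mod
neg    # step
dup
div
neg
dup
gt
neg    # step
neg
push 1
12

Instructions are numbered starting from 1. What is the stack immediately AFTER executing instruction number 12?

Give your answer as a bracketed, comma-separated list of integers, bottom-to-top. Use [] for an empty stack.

Step 1 ('9'): [9]
Step 2 ('neg'): [-9]
Step 3 ('push 20'): [-9, 20]
Step 4 ('mod'): [11]
Step 5 ('neg'): [-11]
Step 6 ('dup'): [-11, -11]
Step 7 ('div'): [1]
Step 8 ('neg'): [-1]
Step 9 ('dup'): [-1, -1]
Step 10 ('gt'): [0]
Step 11 ('neg'): [0]
Step 12 ('neg'): [0]

Answer: [0]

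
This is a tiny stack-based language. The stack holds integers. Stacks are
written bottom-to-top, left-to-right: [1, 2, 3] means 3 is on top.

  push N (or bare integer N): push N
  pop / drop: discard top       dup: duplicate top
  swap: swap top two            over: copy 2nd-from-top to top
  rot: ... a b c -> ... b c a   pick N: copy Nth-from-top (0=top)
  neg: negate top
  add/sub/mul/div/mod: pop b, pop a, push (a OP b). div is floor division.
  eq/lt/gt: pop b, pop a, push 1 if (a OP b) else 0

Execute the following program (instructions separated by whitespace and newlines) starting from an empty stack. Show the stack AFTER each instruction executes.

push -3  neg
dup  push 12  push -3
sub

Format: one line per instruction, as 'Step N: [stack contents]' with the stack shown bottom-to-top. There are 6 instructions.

Step 1: [-3]
Step 2: [3]
Step 3: [3, 3]
Step 4: [3, 3, 12]
Step 5: [3, 3, 12, -3]
Step 6: [3, 3, 15]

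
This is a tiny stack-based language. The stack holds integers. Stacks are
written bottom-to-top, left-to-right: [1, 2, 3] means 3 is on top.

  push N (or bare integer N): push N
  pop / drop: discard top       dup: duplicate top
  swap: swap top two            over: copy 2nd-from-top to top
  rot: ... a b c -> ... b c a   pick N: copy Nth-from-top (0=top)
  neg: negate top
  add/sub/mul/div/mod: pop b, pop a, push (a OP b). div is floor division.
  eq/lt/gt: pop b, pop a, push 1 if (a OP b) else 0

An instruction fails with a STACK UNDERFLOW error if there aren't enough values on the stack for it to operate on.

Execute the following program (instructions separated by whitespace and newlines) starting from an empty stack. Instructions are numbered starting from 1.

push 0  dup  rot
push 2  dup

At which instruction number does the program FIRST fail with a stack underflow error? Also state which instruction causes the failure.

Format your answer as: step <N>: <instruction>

Step 1 ('push 0'): stack = [0], depth = 1
Step 2 ('dup'): stack = [0, 0], depth = 2
Step 3 ('rot'): needs 3 value(s) but depth is 2 — STACK UNDERFLOW

Answer: step 3: rot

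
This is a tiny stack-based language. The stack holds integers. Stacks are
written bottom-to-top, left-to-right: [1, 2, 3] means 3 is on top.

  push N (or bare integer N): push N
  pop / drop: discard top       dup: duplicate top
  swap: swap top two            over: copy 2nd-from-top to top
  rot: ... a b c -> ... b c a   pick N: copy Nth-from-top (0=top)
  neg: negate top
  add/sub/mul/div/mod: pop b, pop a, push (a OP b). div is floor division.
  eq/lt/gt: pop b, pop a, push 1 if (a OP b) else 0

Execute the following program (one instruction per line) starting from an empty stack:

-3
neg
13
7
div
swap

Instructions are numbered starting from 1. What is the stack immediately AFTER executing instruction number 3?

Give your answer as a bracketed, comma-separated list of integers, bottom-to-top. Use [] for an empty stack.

Step 1 ('-3'): [-3]
Step 2 ('neg'): [3]
Step 3 ('13'): [3, 13]

Answer: [3, 13]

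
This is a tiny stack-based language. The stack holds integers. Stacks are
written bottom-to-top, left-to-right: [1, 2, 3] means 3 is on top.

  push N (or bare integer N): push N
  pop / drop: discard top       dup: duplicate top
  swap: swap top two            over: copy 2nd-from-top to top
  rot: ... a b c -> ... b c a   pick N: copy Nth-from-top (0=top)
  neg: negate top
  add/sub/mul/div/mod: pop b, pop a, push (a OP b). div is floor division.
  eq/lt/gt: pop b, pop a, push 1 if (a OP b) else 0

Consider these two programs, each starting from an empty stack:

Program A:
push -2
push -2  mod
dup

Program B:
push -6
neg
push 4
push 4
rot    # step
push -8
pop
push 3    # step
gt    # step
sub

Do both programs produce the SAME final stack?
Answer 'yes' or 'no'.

Program A trace:
  After 'push -2': [-2]
  After 'push -2': [-2, -2]
  After 'mod': [0]
  After 'dup': [0, 0]
Program A final stack: [0, 0]

Program B trace:
  After 'push -6': [-6]
  After 'neg': [6]
  After 'push 4': [6, 4]
  After 'push 4': [6, 4, 4]
  After 'rot': [4, 4, 6]
  After 'push -8': [4, 4, 6, -8]
  After 'pop': [4, 4, 6]
  After 'push 3': [4, 4, 6, 3]
  After 'gt': [4, 4, 1]
  After 'sub': [4, 3]
Program B final stack: [4, 3]
Same: no

Answer: no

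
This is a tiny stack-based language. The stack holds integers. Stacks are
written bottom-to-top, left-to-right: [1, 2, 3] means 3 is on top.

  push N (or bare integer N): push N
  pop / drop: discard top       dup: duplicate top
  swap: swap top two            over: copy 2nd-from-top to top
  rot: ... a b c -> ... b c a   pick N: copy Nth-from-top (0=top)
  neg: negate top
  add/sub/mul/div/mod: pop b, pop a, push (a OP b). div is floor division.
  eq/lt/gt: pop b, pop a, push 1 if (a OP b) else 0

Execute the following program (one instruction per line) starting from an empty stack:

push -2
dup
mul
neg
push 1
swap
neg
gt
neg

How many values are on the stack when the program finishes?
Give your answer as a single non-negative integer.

After 'push -2': stack = [-2] (depth 1)
After 'dup': stack = [-2, -2] (depth 2)
After 'mul': stack = [4] (depth 1)
After 'neg': stack = [-4] (depth 1)
After 'push 1': stack = [-4, 1] (depth 2)
After 'swap': stack = [1, -4] (depth 2)
After 'neg': stack = [1, 4] (depth 2)
After 'gt': stack = [0] (depth 1)
After 'neg': stack = [0] (depth 1)

Answer: 1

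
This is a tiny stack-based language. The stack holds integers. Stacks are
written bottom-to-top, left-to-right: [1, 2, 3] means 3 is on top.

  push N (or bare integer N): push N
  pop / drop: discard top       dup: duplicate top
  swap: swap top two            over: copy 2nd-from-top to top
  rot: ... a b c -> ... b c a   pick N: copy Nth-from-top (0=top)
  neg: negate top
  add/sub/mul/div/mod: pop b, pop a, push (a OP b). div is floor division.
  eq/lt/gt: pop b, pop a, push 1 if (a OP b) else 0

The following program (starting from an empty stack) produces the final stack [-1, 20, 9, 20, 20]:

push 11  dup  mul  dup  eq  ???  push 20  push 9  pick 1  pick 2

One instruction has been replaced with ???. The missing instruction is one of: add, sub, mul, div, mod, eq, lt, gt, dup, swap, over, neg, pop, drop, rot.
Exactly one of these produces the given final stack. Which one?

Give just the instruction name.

Answer: neg

Derivation:
Stack before ???: [1]
Stack after ???:  [-1]
The instruction that transforms [1] -> [-1] is: neg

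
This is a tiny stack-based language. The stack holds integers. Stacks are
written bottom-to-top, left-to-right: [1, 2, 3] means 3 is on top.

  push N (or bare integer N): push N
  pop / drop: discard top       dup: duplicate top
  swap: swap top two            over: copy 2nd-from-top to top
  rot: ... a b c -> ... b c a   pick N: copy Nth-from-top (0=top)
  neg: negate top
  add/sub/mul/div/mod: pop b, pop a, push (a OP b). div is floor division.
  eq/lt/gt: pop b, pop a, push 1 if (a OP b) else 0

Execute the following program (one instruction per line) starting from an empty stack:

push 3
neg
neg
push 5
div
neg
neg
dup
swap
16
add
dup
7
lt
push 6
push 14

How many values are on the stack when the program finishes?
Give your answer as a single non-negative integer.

After 'push 3': stack = [3] (depth 1)
After 'neg': stack = [-3] (depth 1)
After 'neg': stack = [3] (depth 1)
After 'push 5': stack = [3, 5] (depth 2)
After 'div': stack = [0] (depth 1)
After 'neg': stack = [0] (depth 1)
After 'neg': stack = [0] (depth 1)
After 'dup': stack = [0, 0] (depth 2)
After 'swap': stack = [0, 0] (depth 2)
After 'push 16': stack = [0, 0, 16] (depth 3)
After 'add': stack = [0, 16] (depth 2)
After 'dup': stack = [0, 16, 16] (depth 3)
After 'push 7': stack = [0, 16, 16, 7] (depth 4)
After 'lt': stack = [0, 16, 0] (depth 3)
After 'push 6': stack = [0, 16, 0, 6] (depth 4)
After 'push 14': stack = [0, 16, 0, 6, 14] (depth 5)

Answer: 5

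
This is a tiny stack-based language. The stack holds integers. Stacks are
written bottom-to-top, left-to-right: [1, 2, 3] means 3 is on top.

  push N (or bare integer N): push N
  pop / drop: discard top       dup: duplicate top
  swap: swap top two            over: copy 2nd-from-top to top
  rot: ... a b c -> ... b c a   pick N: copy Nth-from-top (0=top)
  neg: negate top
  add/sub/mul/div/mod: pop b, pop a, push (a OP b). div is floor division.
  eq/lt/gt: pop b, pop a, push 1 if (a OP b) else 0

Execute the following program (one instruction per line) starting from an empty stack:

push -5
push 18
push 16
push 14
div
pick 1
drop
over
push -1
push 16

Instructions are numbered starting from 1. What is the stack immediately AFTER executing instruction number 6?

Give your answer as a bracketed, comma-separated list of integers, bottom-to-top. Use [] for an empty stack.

Step 1 ('push -5'): [-5]
Step 2 ('push 18'): [-5, 18]
Step 3 ('push 16'): [-5, 18, 16]
Step 4 ('push 14'): [-5, 18, 16, 14]
Step 5 ('div'): [-5, 18, 1]
Step 6 ('pick 1'): [-5, 18, 1, 18]

Answer: [-5, 18, 1, 18]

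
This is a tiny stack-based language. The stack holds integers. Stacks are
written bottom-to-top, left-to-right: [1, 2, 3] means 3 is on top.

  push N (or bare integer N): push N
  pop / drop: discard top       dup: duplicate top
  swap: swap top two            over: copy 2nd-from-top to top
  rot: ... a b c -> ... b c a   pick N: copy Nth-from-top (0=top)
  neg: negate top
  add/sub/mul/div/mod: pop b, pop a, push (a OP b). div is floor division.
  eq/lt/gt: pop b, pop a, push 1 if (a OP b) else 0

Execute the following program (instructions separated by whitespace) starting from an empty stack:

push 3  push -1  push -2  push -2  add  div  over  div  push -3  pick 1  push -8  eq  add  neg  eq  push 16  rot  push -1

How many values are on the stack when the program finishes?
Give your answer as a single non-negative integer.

Answer: 4

Derivation:
After 'push 3': stack = [3] (depth 1)
After 'push -1': stack = [3, -1] (depth 2)
After 'push -2': stack = [3, -1, -2] (depth 3)
After 'push -2': stack = [3, -1, -2, -2] (depth 4)
After 'add': stack = [3, -1, -4] (depth 3)
After 'div': stack = [3, 0] (depth 2)
After 'over': stack = [3, 0, 3] (depth 3)
After 'div': stack = [3, 0] (depth 2)
After 'push -3': stack = [3, 0, -3] (depth 3)
After 'pick 1': stack = [3, 0, -3, 0] (depth 4)
After 'push -8': stack = [3, 0, -3, 0, -8] (depth 5)
After 'eq': stack = [3, 0, -3, 0] (depth 4)
After 'add': stack = [3, 0, -3] (depth 3)
After 'neg': stack = [3, 0, 3] (depth 3)
After 'eq': stack = [3, 0] (depth 2)
After 'push 16': stack = [3, 0, 16] (depth 3)
After 'rot': stack = [0, 16, 3] (depth 3)
After 'push -1': stack = [0, 16, 3, -1] (depth 4)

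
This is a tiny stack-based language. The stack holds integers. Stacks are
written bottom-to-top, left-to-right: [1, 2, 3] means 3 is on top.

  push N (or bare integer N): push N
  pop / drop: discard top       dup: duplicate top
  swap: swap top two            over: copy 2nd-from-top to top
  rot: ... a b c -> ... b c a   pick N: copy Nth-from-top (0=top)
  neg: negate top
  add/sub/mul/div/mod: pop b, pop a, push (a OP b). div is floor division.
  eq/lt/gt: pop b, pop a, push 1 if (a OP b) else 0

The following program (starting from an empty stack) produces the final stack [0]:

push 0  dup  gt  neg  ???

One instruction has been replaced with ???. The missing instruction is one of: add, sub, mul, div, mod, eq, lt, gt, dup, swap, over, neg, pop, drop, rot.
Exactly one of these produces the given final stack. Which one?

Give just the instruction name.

Stack before ???: [0]
Stack after ???:  [0]
The instruction that transforms [0] -> [0] is: neg

Answer: neg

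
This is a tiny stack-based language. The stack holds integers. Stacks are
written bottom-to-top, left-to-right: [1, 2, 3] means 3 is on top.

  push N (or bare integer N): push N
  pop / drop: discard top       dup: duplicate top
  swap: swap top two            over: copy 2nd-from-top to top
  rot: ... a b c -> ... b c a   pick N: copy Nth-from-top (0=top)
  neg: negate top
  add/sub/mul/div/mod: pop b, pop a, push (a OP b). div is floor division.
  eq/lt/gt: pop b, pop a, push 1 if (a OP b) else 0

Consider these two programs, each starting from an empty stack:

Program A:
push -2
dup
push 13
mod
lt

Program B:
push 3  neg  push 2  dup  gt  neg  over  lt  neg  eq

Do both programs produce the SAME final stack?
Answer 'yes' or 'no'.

Answer: no

Derivation:
Program A trace:
  After 'push -2': [-2]
  After 'dup': [-2, -2]
  After 'push 13': [-2, -2, 13]
  After 'mod': [-2, 11]
  After 'lt': [1]
Program A final stack: [1]

Program B trace:
  After 'push 3': [3]
  After 'neg': [-3]
  After 'push 2': [-3, 2]
  After 'dup': [-3, 2, 2]
  After 'gt': [-3, 0]
  After 'neg': [-3, 0]
  After 'over': [-3, 0, -3]
  After 'lt': [-3, 0]
  After 'neg': [-3, 0]
  After 'eq': [0]
Program B final stack: [0]
Same: no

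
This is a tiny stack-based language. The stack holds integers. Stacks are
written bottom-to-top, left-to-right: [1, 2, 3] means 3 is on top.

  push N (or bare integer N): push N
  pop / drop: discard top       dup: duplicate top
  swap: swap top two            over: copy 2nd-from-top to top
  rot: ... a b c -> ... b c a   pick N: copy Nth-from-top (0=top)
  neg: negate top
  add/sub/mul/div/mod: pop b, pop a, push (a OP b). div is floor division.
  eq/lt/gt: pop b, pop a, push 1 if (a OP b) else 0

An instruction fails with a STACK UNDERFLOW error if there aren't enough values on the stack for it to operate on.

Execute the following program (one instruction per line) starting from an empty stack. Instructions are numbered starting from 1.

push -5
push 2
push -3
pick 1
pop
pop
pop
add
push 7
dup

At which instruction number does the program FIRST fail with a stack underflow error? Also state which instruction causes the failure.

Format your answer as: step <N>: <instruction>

Step 1 ('push -5'): stack = [-5], depth = 1
Step 2 ('push 2'): stack = [-5, 2], depth = 2
Step 3 ('push -3'): stack = [-5, 2, -3], depth = 3
Step 4 ('pick 1'): stack = [-5, 2, -3, 2], depth = 4
Step 5 ('pop'): stack = [-5, 2, -3], depth = 3
Step 6 ('pop'): stack = [-5, 2], depth = 2
Step 7 ('pop'): stack = [-5], depth = 1
Step 8 ('add'): needs 2 value(s) but depth is 1 — STACK UNDERFLOW

Answer: step 8: add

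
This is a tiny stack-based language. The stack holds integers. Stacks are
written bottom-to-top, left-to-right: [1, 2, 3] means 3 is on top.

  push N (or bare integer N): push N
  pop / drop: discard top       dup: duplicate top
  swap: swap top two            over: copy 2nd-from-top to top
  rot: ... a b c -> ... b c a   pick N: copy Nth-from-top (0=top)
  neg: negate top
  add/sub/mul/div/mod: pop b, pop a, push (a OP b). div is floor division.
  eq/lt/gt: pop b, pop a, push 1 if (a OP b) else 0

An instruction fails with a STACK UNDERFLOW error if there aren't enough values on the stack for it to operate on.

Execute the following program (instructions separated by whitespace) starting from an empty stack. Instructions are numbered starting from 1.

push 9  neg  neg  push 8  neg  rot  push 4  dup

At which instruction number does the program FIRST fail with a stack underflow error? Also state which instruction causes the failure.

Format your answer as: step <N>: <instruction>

Step 1 ('push 9'): stack = [9], depth = 1
Step 2 ('neg'): stack = [-9], depth = 1
Step 3 ('neg'): stack = [9], depth = 1
Step 4 ('push 8'): stack = [9, 8], depth = 2
Step 5 ('neg'): stack = [9, -8], depth = 2
Step 6 ('rot'): needs 3 value(s) but depth is 2 — STACK UNDERFLOW

Answer: step 6: rot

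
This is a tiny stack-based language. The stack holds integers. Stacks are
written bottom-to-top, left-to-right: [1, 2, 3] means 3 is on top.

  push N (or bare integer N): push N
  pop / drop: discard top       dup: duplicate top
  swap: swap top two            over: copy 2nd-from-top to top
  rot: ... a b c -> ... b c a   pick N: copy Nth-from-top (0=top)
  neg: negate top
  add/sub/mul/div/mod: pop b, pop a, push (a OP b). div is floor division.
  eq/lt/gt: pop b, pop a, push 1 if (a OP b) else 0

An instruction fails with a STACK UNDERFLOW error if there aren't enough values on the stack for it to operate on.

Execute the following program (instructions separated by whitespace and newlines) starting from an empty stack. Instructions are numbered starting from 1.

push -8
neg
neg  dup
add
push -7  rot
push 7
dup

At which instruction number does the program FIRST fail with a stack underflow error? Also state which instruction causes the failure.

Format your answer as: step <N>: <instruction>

Answer: step 7: rot

Derivation:
Step 1 ('push -8'): stack = [-8], depth = 1
Step 2 ('neg'): stack = [8], depth = 1
Step 3 ('neg'): stack = [-8], depth = 1
Step 4 ('dup'): stack = [-8, -8], depth = 2
Step 5 ('add'): stack = [-16], depth = 1
Step 6 ('push -7'): stack = [-16, -7], depth = 2
Step 7 ('rot'): needs 3 value(s) but depth is 2 — STACK UNDERFLOW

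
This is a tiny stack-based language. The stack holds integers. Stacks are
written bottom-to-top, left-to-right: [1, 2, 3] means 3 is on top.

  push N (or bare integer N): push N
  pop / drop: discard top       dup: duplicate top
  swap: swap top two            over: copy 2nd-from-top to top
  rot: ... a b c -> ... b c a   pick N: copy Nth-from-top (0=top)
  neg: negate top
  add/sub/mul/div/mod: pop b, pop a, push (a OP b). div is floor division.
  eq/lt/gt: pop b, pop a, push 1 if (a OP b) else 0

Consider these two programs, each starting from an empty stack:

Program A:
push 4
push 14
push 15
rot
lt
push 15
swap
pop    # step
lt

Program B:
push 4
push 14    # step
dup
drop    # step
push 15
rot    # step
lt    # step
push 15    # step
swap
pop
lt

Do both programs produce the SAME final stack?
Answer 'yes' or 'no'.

Answer: yes

Derivation:
Program A trace:
  After 'push 4': [4]
  After 'push 14': [4, 14]
  After 'push 15': [4, 14, 15]
  After 'rot': [14, 15, 4]
  After 'lt': [14, 0]
  After 'push 15': [14, 0, 15]
  After 'swap': [14, 15, 0]
  After 'pop': [14, 15]
  After 'lt': [1]
Program A final stack: [1]

Program B trace:
  After 'push 4': [4]
  After 'push 14': [4, 14]
  After 'dup': [4, 14, 14]
  After 'drop': [4, 14]
  After 'push 15': [4, 14, 15]
  After 'rot': [14, 15, 4]
  After 'lt': [14, 0]
  After 'push 15': [14, 0, 15]
  After 'swap': [14, 15, 0]
  After 'pop': [14, 15]
  After 'lt': [1]
Program B final stack: [1]
Same: yes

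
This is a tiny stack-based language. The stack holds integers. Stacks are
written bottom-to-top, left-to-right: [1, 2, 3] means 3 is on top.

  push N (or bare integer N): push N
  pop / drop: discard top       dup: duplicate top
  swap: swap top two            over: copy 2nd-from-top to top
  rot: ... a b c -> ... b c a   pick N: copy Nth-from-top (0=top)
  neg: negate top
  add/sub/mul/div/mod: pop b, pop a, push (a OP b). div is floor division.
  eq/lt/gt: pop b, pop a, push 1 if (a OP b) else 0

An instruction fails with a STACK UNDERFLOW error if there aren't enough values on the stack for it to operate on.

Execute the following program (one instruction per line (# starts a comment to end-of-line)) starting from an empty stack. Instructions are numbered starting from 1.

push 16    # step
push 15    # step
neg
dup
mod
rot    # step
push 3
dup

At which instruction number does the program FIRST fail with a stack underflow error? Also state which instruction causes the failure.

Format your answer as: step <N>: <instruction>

Step 1 ('push 16'): stack = [16], depth = 1
Step 2 ('push 15'): stack = [16, 15], depth = 2
Step 3 ('neg'): stack = [16, -15], depth = 2
Step 4 ('dup'): stack = [16, -15, -15], depth = 3
Step 5 ('mod'): stack = [16, 0], depth = 2
Step 6 ('rot'): needs 3 value(s) but depth is 2 — STACK UNDERFLOW

Answer: step 6: rot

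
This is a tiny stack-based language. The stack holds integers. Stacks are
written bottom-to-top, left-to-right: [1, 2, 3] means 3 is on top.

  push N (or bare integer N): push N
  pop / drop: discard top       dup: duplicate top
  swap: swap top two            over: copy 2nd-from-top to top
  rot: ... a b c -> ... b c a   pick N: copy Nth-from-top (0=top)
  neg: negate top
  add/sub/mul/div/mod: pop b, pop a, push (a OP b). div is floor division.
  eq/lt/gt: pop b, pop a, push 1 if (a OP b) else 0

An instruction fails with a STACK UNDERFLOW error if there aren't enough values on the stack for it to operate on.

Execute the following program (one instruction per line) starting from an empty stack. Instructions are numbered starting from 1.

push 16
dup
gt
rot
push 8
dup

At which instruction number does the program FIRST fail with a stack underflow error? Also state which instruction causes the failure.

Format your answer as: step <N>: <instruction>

Step 1 ('push 16'): stack = [16], depth = 1
Step 2 ('dup'): stack = [16, 16], depth = 2
Step 3 ('gt'): stack = [0], depth = 1
Step 4 ('rot'): needs 3 value(s) but depth is 1 — STACK UNDERFLOW

Answer: step 4: rot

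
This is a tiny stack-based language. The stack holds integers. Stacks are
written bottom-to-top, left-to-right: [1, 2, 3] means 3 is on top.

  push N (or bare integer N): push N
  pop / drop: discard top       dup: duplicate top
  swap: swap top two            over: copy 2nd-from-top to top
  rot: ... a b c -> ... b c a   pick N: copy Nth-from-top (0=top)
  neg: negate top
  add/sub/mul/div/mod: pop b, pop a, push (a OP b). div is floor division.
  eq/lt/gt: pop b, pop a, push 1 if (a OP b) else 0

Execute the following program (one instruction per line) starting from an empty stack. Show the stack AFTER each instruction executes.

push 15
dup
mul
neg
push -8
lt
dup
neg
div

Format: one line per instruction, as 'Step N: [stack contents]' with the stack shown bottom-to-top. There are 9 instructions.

Step 1: [15]
Step 2: [15, 15]
Step 3: [225]
Step 4: [-225]
Step 5: [-225, -8]
Step 6: [1]
Step 7: [1, 1]
Step 8: [1, -1]
Step 9: [-1]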